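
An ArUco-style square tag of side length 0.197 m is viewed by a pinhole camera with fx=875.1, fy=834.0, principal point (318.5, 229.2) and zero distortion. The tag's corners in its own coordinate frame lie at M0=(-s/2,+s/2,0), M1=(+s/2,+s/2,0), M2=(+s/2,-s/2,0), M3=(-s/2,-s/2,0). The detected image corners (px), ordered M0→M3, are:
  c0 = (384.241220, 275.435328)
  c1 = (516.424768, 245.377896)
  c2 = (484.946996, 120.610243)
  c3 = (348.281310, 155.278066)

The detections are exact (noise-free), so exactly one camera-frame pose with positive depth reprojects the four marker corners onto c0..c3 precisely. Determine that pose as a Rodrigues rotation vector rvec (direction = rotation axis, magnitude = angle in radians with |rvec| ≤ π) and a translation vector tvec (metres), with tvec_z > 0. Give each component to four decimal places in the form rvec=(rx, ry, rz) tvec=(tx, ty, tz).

Intrinsics K: fx=875.1, fy=834.0, cx=318.5, cy=229.2
Marker side s = 0.197 m; corners in marker frame (Z=0):
  M0 = (-0.0985, +0.0985, 0)
  M1 = (+0.0985, +0.0985, 0)
  M2 = (+0.0985, -0.0985, 0)
  M3 = (-0.0985, -0.0985, 0)
Detected image corners:
  c0 = (384.241220, 275.435328) px
  c1 = (516.424768, 245.377896) px
  c2 = (484.946996, 120.610243) px
  c3 = (348.281310, 155.278066) px
Planar DLT: solve 8×8 A·h = b for H (H[2,2]=1):
  H  [+622.62488 +259.60902 +432.90301]
  H  [-191.38444 +662.04834 +200.62268]
  H  [-0.13728 +0.20369 +1.00000]
B = K⁻¹H; ‖b₁‖=0.797134, ‖b₂‖=0.797134; λ = 2/(‖b₁‖+‖b₂‖) = 1.254494, sign → tz>0 ⇒ λ=+1.254494
r₁ = λ·B[:,0] = (+0.95524,-0.24055,-0.17221); r₂ = λ·B[:,1] = (+0.27916,+0.92562,+0.25553)
r₃ = r₁×r₂ = (+0.09794,-0.29216,+0.95134); SVD([r₁ r₂ r₃]) → R = UVᵀ:
  R  [+0.95524 +0.27916 +0.09794]
  R  [-0.24055 +0.92562 -0.29216]
  R  [-0.17221 +0.25553 +0.95134]
t = (+0.16400, -0.04299, +1.25449) m
tr R = 2.832200; θ = arccos((tr R − 1)/2) = 0.412553 rad = 23.638°
axis k = ((R−Rᵀ)₃₂, (R−Rᵀ)₁₃, (R−Rᵀ)₂₁) / (2 sinθ) = (+0.682989, +0.336884, -0.648101)
rvec = θ·k = (+0.281769, +0.138983, -0.267376)

rvec=(0.2818, 0.1390, -0.2674) tvec=(0.1640, -0.0430, 1.2545)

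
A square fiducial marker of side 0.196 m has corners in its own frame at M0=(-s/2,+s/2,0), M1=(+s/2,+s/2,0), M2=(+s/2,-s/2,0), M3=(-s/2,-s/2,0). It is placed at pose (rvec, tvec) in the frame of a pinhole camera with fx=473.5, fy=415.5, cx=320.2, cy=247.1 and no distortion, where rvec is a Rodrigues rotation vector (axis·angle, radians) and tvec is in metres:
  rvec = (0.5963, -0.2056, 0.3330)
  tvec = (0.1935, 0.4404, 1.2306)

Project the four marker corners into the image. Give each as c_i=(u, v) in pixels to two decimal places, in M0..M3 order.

Intrinsics K: fx=473.5, fy=415.5, cx=320.2, cy=247.1
Marker side s = 0.196 m; corners in marker frame (Z=0):
  M0 = (-0.0980, +0.0980, 0)
  M1 = (+0.0980, +0.0980, 0)
  M2 = (+0.0980, -0.0980, 0)
  M3 = (-0.0980, -0.0980, 0)
rvec = (0.5963, -0.2056, 0.3330), |rvec| = θ = 0.71326 rad = 40.867°
Rodrigues: sinθ=0.65430, 1−cosθ=0.24376; R = I + sinθ·[k]× + (1−cosθ)·[k]×²:
    [+0.92661 -0.36422 -0.09346]
    [+0.24673 +0.77649 -0.57982]
    [+0.28375 +0.51421 +0.80937]
t = (0.1935, 0.4404, 1.2306) m
M0: Pc = R·M0+t = (+0.06700, +0.49232, +1.25318); u = 473.5·(+0.06700)/1.25318 + 320.2 = 345.5146, v = 415.5·(+0.49232)/1.25318 + 247.1 = 410.3301
M1: Pc = R·M1+t = (+0.24861, +0.54068, +1.30880); u = 473.5·(+0.24861)/1.30880 + 320.2 = 410.1442, v = 415.5·(+0.54068)/1.30880 + 247.1 = 418.7464
M2: Pc = R·M2+t = (+0.32000, +0.38848, +1.20802); u = 473.5·(+0.32000)/1.20802 + 320.2 = 445.6294, v = 415.5·(+0.38848)/1.20802 + 247.1 = 380.7199
M3: Pc = R·M3+t = (+0.13839, +0.34012, +1.15240); u = 473.5·(+0.13839)/1.15240 + 320.2 = 377.0601, v = 415.5·(+0.34012)/1.15240 + 247.1 = 369.7325

c0=(345.51, 410.33) c1=(410.14, 418.75) c2=(445.63, 380.72) c3=(377.06, 369.73)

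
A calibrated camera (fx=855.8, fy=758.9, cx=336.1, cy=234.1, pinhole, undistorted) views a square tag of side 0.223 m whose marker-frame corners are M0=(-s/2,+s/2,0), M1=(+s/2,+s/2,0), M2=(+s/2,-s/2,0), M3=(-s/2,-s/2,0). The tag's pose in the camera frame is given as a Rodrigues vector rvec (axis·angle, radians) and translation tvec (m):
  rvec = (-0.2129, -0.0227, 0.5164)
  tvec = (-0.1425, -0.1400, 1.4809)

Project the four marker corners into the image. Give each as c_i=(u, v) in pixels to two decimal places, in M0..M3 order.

c0=(164.01, 181.99) c1=(277.32, 239.03) c2=(341.15, 143.23) c3=(231.01, 88.40)

Intrinsics K: fx=855.8, fy=758.9, cx=336.1, cy=234.1
Marker side s = 0.223 m; corners in marker frame (Z=0):
  M0 = (-0.1115, +0.1115, 0)
  M1 = (+0.1115, +0.1115, 0)
  M2 = (+0.1115, -0.1115, 0)
  M3 = (-0.1115, -0.1115, 0)
rvec = (-0.2129, -0.0227, 0.5164), |rvec| = θ = 0.55903 rad = 32.030°
Rodrigues: sinθ=0.53036, 1−cosθ=0.15223; R = I + sinθ·[k]× + (1−cosθ)·[k]×²:
    [+0.86985 -0.48757 -0.07509]
    [+0.49227 +0.84802 +0.19627]
    [-0.03202 -0.20769 +0.97767]
t = (-0.1425, -0.1400, 1.4809) m
M0: Pc = R·M0+t = (-0.29385, -0.10033, +1.46131); u = 855.8·(-0.29385)/1.46131 + 336.1 = 164.0091, v = 758.9·(-0.10033)/1.46131 + 234.1 = 181.9937
M1: Pc = R·M1+t = (-0.09988, +0.00944, +1.45417); u = 855.8·(-0.09988)/1.45417 + 336.1 = 277.3221, v = 758.9·(+0.00944)/1.45417 + 234.1 = 239.0282
M2: Pc = R·M2+t = (+0.00885, -0.17967, +1.50049); u = 855.8·(+0.00885)/1.50049 + 336.1 = 341.1487, v = 758.9·(-0.17967)/1.50049 + 234.1 = 143.2306
M3: Pc = R·M3+t = (-0.18512, -0.28944, +1.50763); u = 855.8·(-0.18512)/1.50763 + 336.1 = 231.0145, v = 758.9·(-0.28944)/1.50763 + 234.1 = 88.4020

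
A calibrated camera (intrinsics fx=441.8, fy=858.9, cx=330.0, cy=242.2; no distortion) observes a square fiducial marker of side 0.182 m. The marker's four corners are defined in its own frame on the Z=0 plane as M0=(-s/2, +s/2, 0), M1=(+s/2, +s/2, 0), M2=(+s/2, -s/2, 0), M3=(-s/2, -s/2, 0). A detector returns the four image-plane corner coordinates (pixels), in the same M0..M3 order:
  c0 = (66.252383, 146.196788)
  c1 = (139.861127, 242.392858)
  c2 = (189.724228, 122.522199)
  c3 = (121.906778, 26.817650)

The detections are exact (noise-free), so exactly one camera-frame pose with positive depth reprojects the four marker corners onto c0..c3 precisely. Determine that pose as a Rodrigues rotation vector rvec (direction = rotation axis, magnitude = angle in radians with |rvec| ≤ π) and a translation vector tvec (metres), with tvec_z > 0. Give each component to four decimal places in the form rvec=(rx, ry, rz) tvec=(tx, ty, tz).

Intrinsics K: fx=441.8, fy=858.9, cx=330.0, cy=242.2
Marker side s = 0.182 m; corners in marker frame (Z=0):
  M0 = (-0.0910, +0.0910, 0)
  M1 = (+0.0910, +0.0910, 0)
  M2 = (+0.0910, -0.0910, 0)
  M3 = (-0.0910, -0.0910, 0)
Detected image corners:
  c0 = (66.252383, 146.196788) px
  c1 = (139.861127, 242.392858) px
  c2 = (189.724228, 122.522199) px
  c3 = (121.906778, 26.817650) px
Planar DLT: solve 8×8 A·h = b for H (H[2,2]=1):
  H  [+415.50982 -327.37951 +130.81829]
  H  [+555.63098 +618.02912 +133.81687]
  H  [+0.21168 -0.29206 +1.00000]
B = K⁻¹H; ‖b₁‖=1.000875, ‖b₂‖=1.000875; λ = 2/(‖b₁‖+‖b₂‖) = 0.999125, sign → tz>0 ⇒ λ=+0.999125
r₁ = λ·B[:,0] = (+0.78169,+0.58670,+0.21150); r₂ = λ·B[:,1] = (-0.52241,+0.80121,-0.29180)
r₃ = r₁×r₂ = (-0.34066,+0.11761,+0.93280); SVD([r₁ r₂ r₃]) → R = UVᵀ:
  R  [+0.78169 -0.52241 -0.34066]
  R  [+0.58670 +0.80121 +0.11761]
  R  [+0.21150 -0.29180 +0.93280]
t = (-0.45045, -0.12608, +0.99913) m
tr R = 2.515712; θ = arccos((tr R − 1)/2) = 0.710776 rad = 40.724°
axis k = ((R−Rᵀ)₃₂, (R−Rᵀ)₁₃, (R−Rᵀ)₂₁) / (2 sinθ) = (-0.313766, -0.423155, +0.849995)
rvec = θ·k = (-0.223017, -0.300768, +0.604155)

rvec=(-0.2230, -0.3008, 0.6042) tvec=(-0.4504, -0.1261, 0.9991)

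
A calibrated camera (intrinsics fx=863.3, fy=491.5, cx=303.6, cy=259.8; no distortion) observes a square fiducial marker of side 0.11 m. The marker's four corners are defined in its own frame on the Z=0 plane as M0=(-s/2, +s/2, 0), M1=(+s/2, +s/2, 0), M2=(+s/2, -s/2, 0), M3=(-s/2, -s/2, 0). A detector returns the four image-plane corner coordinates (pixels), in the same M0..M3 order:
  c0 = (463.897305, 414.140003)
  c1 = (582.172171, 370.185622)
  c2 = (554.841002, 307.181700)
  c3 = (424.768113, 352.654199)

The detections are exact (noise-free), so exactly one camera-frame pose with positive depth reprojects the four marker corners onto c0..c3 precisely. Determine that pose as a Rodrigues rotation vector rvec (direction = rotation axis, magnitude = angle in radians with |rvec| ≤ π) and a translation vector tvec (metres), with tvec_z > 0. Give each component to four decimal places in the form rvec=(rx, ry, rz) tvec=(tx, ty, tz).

Intrinsics K: fx=863.3, fy=491.5, cx=303.6, cy=259.8
Marker side s = 0.11 m; corners in marker frame (Z=0):
  M0 = (-0.0550, +0.0550, 0)
  M1 = (+0.0550, +0.0550, 0)
  M2 = (+0.0550, -0.0550, 0)
  M3 = (-0.0550, -0.0550, 0)
Detected image corners:
  c0 = (463.897305, 414.140003) px
  c1 = (582.172171, 370.185622) px
  c2 = (554.841002, 307.181700) px
  c3 = (424.768113, 352.654199) px
Planar DLT: solve 8×8 A·h = b for H (H[2,2]=1):
  H  [+1295.94362 +693.19814 +508.26926]
  H  [-285.44075 +845.52246 +361.95443]
  H  [+0.33445 +0.77424 +1.00000]
B = K⁻¹H; ‖b₁‖=1.612418, ‖b₂‖=1.612418; λ = 2/(‖b₁‖+‖b₂‖) = 0.620187, sign → tz>0 ⇒ λ=+0.620187
r₁ = λ·B[:,0] = (+0.85805,-0.46982,+0.20742); r₂ = λ·B[:,1] = (+0.32912,+0.81309,+0.48018)
r₃ = r₁×r₂ = (-0.39425,-0.34375,+0.85230); SVD([r₁ r₂ r₃]) → R = UVᵀ:
  R  [+0.85805 +0.32912 -0.39425]
  R  [-0.46982 +0.81309 -0.34375]
  R  [+0.20742 +0.48018 +0.85230]
t = (+0.14703, +0.12890, +0.62019) m
tr R = 2.523430; θ = arccos((tr R − 1)/2) = 0.704840 rad = 40.384°
axis k = ((R−Rᵀ)₃₂, (R−Rᵀ)₁₃, (R−Rᵀ)₂₁) / (2 sinθ) = (+0.635828, -0.464316, -0.616549)
rvec = θ·k = (+0.448157, -0.327268, -0.434569)

rvec=(0.4482, -0.3273, -0.4346) tvec=(0.1470, 0.1289, 0.6202)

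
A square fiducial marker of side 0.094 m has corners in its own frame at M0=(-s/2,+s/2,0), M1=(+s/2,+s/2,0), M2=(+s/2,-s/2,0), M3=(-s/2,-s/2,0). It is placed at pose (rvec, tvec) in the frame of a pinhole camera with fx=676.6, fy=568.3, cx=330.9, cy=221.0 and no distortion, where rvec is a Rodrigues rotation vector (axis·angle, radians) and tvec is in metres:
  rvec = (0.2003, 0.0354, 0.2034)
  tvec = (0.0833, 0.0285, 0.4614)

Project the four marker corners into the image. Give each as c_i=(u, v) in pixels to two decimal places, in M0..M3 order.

c0=(371.12, 298.14) c1=(503.65, 321.56) c2=(538.66, 212.18) c3=(400.49, 188.12)

Intrinsics K: fx=676.6, fy=568.3, cx=330.9, cy=221.0
Marker side s = 0.094 m; corners in marker frame (Z=0):
  M0 = (-0.0470, +0.0470, 0)
  M1 = (+0.0470, +0.0470, 0)
  M2 = (+0.0470, -0.0470, 0)
  M3 = (-0.0470, -0.0470, 0)
rvec = (0.2003, 0.0354, 0.2034), |rvec| = θ = 0.28765 rad = 16.481°
Rodrigues: sinθ=0.28370, 1−cosθ=0.04109; R = I + sinθ·[k]× + (1−cosθ)·[k]×²:
    [+0.97883 -0.19709 +0.05514]
    [+0.20413 +0.95953 -0.19397]
    [-0.01468 +0.20112 +0.97946]
t = (0.0833, 0.0285, 0.4614) m
M0: Pc = R·M0+t = (+0.02803, +0.06400, +0.47154); u = 676.6·(+0.02803)/0.47154 + 330.9 = 371.1218, v = 568.3·(+0.06400)/0.47154 + 221.0 = 298.1373
M1: Pc = R·M1+t = (+0.12004, +0.08319, +0.47016); u = 676.6·(+0.12004)/0.47016 + 330.9 = 503.6498, v = 568.3·(+0.08319)/0.47016 + 221.0 = 321.5568
M2: Pc = R·M2+t = (+0.13857, -0.00700, +0.45126); u = 676.6·(+0.13857)/0.45126 + 330.9 = 538.6647, v = 568.3·(-0.00700)/0.45126 + 221.0 = 212.1792
M3: Pc = R·M3+t = (+0.04656, -0.02619, +0.45264); u = 676.6·(+0.04656)/0.45264 + 330.9 = 400.4944, v = 568.3·(-0.02619)/0.45264 + 221.0 = 188.1150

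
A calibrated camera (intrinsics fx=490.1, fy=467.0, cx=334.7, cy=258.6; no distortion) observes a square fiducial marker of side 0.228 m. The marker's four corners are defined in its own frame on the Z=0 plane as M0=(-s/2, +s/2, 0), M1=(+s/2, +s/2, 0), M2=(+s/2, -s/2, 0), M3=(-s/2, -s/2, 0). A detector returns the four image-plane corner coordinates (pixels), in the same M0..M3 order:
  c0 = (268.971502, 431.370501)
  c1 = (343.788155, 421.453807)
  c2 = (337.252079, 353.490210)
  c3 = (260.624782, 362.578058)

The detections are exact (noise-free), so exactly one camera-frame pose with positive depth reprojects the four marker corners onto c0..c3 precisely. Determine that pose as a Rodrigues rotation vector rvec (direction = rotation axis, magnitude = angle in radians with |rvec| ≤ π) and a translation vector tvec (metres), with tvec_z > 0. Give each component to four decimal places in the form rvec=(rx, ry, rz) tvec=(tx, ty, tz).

Intrinsics K: fx=490.1, fy=467.0, cx=334.7, cy=258.6
Marker side s = 0.228 m; corners in marker frame (Z=0):
  M0 = (-0.1140, +0.1140, 0)
  M1 = (+0.1140, +0.1140, 0)
  M2 = (+0.1140, -0.1140, 0)
  M3 = (-0.1140, -0.1140, 0)
Detected image corners:
  c0 = (268.971502, 431.370501) px
  c1 = (343.788155, 421.453807) px
  c2 = (337.252079, 353.490210) px
  c3 = (260.624782, 362.578058) px
Planar DLT: solve 8×8 A·h = b for H (H[2,2]=1):
  H  [+352.29500 +62.36153 +302.98926]
  H  [-15.48620 +338.44876 +392.57011]
  H  [+0.06683 +0.09831 +1.00000]
B = K⁻¹H; ‖b₁‖=0.680123, ‖b₂‖=0.680123; λ = 2/(‖b₁‖+‖b₂‖) = 1.470321, sign → tz>0 ⇒ λ=+1.470321
r₁ = λ·B[:,0] = (+0.98980,-0.10317,+0.09826); r₂ = λ·B[:,1] = (+0.08837,+0.98554,+0.14455)
r₃ = r₁×r₂ = (-0.11175,-0.13439,+0.98461); SVD([r₁ r₂ r₃]) → R = UVᵀ:
  R  [+0.98980 +0.08837 -0.11175]
  R  [-0.10317 +0.98554 -0.13439]
  R  [+0.09826 +0.14455 +0.98461]
t = (-0.09513, +0.42180, +1.47032) m
tr R = 2.959951; θ = arccos((tr R − 1)/2) = 0.200459 rad = 11.485°
axis k = ((R−Rᵀ)₃₂, (R−Rᵀ)₁₃, (R−Rᵀ)₂₁) / (2 sinθ) = (+0.700420, -0.527333, -0.480970)
rvec = θ·k = (+0.140405, -0.105709, -0.096415)

rvec=(0.1404, -0.1057, -0.0964) tvec=(-0.0951, 0.4218, 1.4703)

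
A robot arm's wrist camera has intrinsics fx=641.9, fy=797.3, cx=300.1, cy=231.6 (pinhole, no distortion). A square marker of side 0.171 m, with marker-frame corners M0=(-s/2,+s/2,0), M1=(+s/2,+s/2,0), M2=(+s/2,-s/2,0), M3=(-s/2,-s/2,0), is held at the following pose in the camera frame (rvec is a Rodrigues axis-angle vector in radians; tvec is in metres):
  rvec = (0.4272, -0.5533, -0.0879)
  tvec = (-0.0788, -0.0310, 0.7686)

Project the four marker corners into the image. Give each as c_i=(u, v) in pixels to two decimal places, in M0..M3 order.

c0=(170.23, 297.81) c1=(293.31, 259.96) c2=(297.29, 102.69) c3=(162.03, 125.35)

Intrinsics K: fx=641.9, fy=797.3, cx=300.1, cy=231.6
Marker side s = 0.171 m; corners in marker frame (Z=0):
  M0 = (-0.0855, +0.0855, 0)
  M1 = (+0.0855, +0.0855, 0)
  M2 = (+0.0855, -0.0855, 0)
  M3 = (-0.0855, -0.0855, 0)
rvec = (0.4272, -0.5533, -0.0879), |rvec| = θ = 0.70453 rad = 40.367°
Rodrigues: sinθ=0.64768, 1−cosθ=0.23809; R = I + sinθ·[k]× + (1−cosθ)·[k]×²:
    [+0.84945 -0.03257 -0.52666]
    [-0.19418 +0.90876 -0.36940]
    [+0.49064 +0.41605 +0.76562]
t = (-0.0788, -0.0310, 0.7686) m
M0: Pc = R·M0+t = (-0.15421, +0.06330, +0.76222); u = 641.9·(-0.15421)/0.76222 + 300.1 = 170.2309, v = 797.3·(+0.06330)/0.76222 + 231.6 = 297.8144
M1: Pc = R·M1+t = (-0.00896, +0.03010, +0.84612); u = 641.9·(-0.00896)/0.84612 + 300.1 = 293.3052, v = 797.3·(+0.03010)/0.84612 + 231.6 = 259.9595
M2: Pc = R·M2+t = (-0.00339, -0.12530, +0.77498); u = 641.9·(-0.00339)/0.77498 + 300.1 = 297.2944, v = 797.3·(-0.12530)/0.77498 + 231.6 = 102.6894
M3: Pc = R·M3+t = (-0.14864, -0.09210, +0.69108); u = 641.9·(-0.14864)/0.69108 + 300.1 = 162.0343, v = 797.3·(-0.09210)/0.69108 + 231.6 = 125.3483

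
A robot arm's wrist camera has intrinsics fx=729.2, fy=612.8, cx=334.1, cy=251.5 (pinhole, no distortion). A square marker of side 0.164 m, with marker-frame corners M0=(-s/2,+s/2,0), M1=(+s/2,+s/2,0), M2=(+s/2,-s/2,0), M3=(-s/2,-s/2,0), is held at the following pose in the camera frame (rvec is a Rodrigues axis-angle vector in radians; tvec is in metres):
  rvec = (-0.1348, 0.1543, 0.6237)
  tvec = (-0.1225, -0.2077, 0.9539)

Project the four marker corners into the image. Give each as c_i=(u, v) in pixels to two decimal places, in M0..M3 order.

c0=(154.89, 131.47) c1=(251.82, 189.01) c2=(327.58, 104.43) c3=(229.59, 50.27)

Intrinsics K: fx=729.2, fy=612.8, cx=334.1, cy=251.5
Marker side s = 0.164 m; corners in marker frame (Z=0):
  M0 = (-0.0820, +0.0820, 0)
  M1 = (+0.0820, +0.0820, 0)
  M2 = (+0.0820, -0.0820, 0)
  M3 = (-0.0820, -0.0820, 0)
rvec = (-0.1348, 0.1543, 0.6237), |rvec| = θ = 0.65649 rad = 37.614°
Rodrigues: sinθ=0.61034, 1−cosθ=0.20786; R = I + sinθ·[k]× + (1−cosθ)·[k]×²:
    [+0.80090 -0.58989 +0.10290]
    [+0.56982 +0.80362 +0.17174]
    [-0.18400 -0.07891 +0.97975]
t = (-0.1225, -0.2077, 0.9539) m
M0: Pc = R·M0+t = (-0.23654, -0.18853, +0.96252); u = 729.2·(-0.23654)/0.96252 + 334.1 = 154.8946, v = 612.8·(-0.18853)/0.96252 + 251.5 = 131.4707
M1: Pc = R·M1+t = (-0.10520, -0.09508, +0.93234); u = 729.2·(-0.10520)/0.93234 + 334.1 = 251.8239, v = 612.8·(-0.09508)/0.93234 + 251.5 = 189.0084
M2: Pc = R·M2+t = (-0.00846, -0.22687, +0.94528); u = 729.2·(-0.00846)/0.94528 + 334.1 = 327.5775, v = 612.8·(-0.22687)/0.94528 + 251.5 = 104.4256
M3: Pc = R·M3+t = (-0.13980, -0.32032, +0.97546); u = 729.2·(-0.13980)/0.97546 + 334.1 = 229.5907, v = 612.8·(-0.32032)/0.97546 + 251.5 = 50.2679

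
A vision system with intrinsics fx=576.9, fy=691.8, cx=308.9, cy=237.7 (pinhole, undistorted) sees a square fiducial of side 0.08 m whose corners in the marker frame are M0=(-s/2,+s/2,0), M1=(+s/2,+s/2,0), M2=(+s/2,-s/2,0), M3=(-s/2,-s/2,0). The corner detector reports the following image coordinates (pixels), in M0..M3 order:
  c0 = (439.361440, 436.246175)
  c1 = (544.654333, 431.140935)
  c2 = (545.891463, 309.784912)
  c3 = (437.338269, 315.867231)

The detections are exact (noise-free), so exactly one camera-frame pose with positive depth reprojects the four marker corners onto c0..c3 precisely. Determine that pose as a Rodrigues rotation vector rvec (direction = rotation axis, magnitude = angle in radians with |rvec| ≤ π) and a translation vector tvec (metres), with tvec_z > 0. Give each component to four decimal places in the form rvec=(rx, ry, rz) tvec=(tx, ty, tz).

rvec=(0.1680, 0.0320, -0.0541) tvec=(0.1381, 0.0860, 0.4359)

Intrinsics K: fx=576.9, fy=691.8, cx=308.9, cy=237.7
Marker side s = 0.08 m; corners in marker frame (Z=0):
  M0 = (-0.0400, +0.0400, 0)
  M1 = (+0.0400, +0.0400, 0)
  M2 = (+0.0400, -0.0400, 0)
  M3 = (-0.0400, -0.0400, 0)
Detected image corners:
  c0 = (439.361440, 436.246175) px
  c1 = (544.654333, 431.140935) px
  c2 = (545.891463, 309.784912) px
  c3 = (437.338269, 315.867231) px
Planar DLT: solve 8×8 A·h = b for H (H[2,2]=1):
  H  [+1295.21269 +192.58560 +491.63604]
  H  [-100.95694 +1653.20572 +374.19126]
  H  [-0.08339 +0.38146 +1.00000]
B = K⁻¹H; ‖b₁‖=2.294296, ‖b₂‖=2.294296; λ = 2/(‖b₁‖+‖b₂‖) = 0.435863, sign → tz>0 ⇒ λ=+0.435863
r₁ = λ·B[:,0] = (+0.99803,-0.05112,-0.03635); r₂ = λ·B[:,1] = (+0.05648,+0.98446,+0.16626)
r₃ = r₁×r₂ = (+0.02728,-0.16799,+0.98541); SVD([r₁ r₂ r₃]) → R = UVᵀ:
  R  [+0.99803 +0.05648 +0.02728]
  R  [-0.05112 +0.98446 -0.16799]
  R  [-0.03635 +0.16626 +0.98541]
t = (+0.13806, +0.08600, +0.43586) m
tr R = 2.967905; θ = arccos((tr R − 1)/2) = 0.179392 rad = 10.278°
axis k = ((R−Rᵀ)₃₂, (R−Rᵀ)₁₃, (R−Rᵀ)₂₁) / (2 sinθ) = (+0.936642, +0.178314, -0.301507)
rvec = θ·k = (+0.168026, +0.031988, -0.054088)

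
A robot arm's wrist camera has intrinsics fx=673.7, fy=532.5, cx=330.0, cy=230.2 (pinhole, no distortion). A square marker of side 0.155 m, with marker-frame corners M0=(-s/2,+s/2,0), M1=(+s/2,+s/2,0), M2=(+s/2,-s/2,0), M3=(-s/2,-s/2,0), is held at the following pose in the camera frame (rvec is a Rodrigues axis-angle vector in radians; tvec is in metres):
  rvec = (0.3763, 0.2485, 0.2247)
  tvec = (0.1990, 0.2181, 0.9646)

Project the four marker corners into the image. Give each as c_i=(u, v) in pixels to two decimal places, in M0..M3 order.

Intrinsics K: fx=673.7, fy=532.5, cx=330.0, cy=230.2
Marker side s = 0.155 m; corners in marker frame (Z=0):
  M0 = (-0.0775, +0.0775, 0)
  M1 = (+0.0775, +0.0775, 0)
  M2 = (+0.0775, -0.0775, 0)
  M3 = (-0.0775, -0.0775, 0)
rvec = (0.3763, 0.2485, 0.2247), |rvec| = θ = 0.50383 rad = 28.867°
Rodrigues: sinθ=0.48278, 1−cosθ=0.12426; R = I + sinθ·[k]× + (1−cosθ)·[k]×²:
    [+0.94506 -0.16954 +0.27951]
    [+0.26109 +0.90597 -0.33325]
    [-0.19673 +0.38791 +0.90046]
t = (0.1990, 0.2181, 0.9646) m
M0: Pc = R·M0+t = (+0.11262, +0.26808, +1.00991); u = 673.7·(+0.11262)/1.00991 + 330.0 = 405.1269, v = 532.5·(+0.26808)/1.00991 + 230.2 = 371.5509
M1: Pc = R·M1+t = (+0.25910, +0.30855, +0.97942); u = 673.7·(+0.25910)/0.97942 + 330.0 = 508.2259, v = 532.5·(+0.30855)/0.97942 + 230.2 = 397.9541
M2: Pc = R·M2+t = (+0.28538, +0.16812, +0.91929); u = 673.7·(+0.28538)/0.91929 + 330.0 = 539.1410, v = 532.5·(+0.16812)/0.91929 + 230.2 = 327.5847
M3: Pc = R·M3+t = (+0.13890, +0.12765, +0.94978); u = 673.7·(+0.13890)/0.94978 + 330.0 = 428.5227, v = 532.5·(+0.12765)/0.94978 + 230.2 = 301.7693

c0=(405.13, 371.55) c1=(508.23, 397.95) c2=(539.14, 327.58) c3=(428.52, 301.77)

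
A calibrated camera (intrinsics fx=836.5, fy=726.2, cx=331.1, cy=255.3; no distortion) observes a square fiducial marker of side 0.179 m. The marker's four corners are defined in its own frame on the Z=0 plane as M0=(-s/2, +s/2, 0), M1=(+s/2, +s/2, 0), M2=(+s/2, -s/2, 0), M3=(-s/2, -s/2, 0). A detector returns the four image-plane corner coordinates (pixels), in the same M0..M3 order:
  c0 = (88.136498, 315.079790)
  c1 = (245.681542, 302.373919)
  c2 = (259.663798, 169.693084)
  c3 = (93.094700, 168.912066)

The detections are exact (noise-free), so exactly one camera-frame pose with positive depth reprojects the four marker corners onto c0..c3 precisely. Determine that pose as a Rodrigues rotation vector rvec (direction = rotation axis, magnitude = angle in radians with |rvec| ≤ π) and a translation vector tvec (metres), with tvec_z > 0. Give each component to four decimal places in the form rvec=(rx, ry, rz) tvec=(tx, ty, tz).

rvec=(0.3351, -0.5212, 0.0334) tvec=(-0.1655, -0.0175, 0.8897)

Intrinsics K: fx=836.5, fy=726.2, cx=331.1, cy=255.3
Marker side s = 0.179 m; corners in marker frame (Z=0):
  M0 = (-0.0895, +0.0895, 0)
  M1 = (+0.0895, +0.0895, 0)
  M2 = (+0.0895, -0.0895, 0)
  M3 = (-0.0895, -0.0895, 0)
Detected image corners:
  c0 = (88.136498, 315.079790) px
  c1 = (245.681542, 302.373919) px
  c2 = (259.663798, 169.693084) px
  c3 = (93.094700, 168.912066) px
Planar DLT: solve 8×8 A·h = b for H (H[2,2]=1):
  H  [+999.85090 +4.80538 +175.52414]
  H  [+98.20842 +859.14241 +241.00994]
  H  [+0.55510 +0.34352 +1.00000]
B = K⁻¹H; ‖b₁‖=1.124031, ‖b₂‖=1.124031; λ = 2/(‖b₁‖+‖b₂‖) = 0.889655, sign → tz>0 ⇒ λ=+0.889655
r₁ = λ·B[:,0] = (+0.86791,-0.05330,+0.49385); r₂ = λ·B[:,1] = (-0.11586,+0.94508,+0.30562)
r₃ = r₁×r₂ = (-0.48301,-0.32247,+0.81407); SVD([r₁ r₂ r₃]) → R = UVᵀ:
  R  [+0.86791 -0.11586 -0.48301]
  R  [-0.05330 +0.94508 -0.32247]
  R  [+0.49385 +0.30562 +0.81407]
t = (-0.16546, -0.01751, +0.88966) m
tr R = 2.627066; θ = arccos((tr R − 1)/2) = 0.620594 rad = 35.557°
axis k = ((R−Rᵀ)₃₂, (R−Rᵀ)₁₃, (R−Rᵀ)₂₁) / (2 sinθ) = (+0.540039, -0.839919, +0.053788)
rvec = θ·k = (+0.335145, -0.521249, +0.033380)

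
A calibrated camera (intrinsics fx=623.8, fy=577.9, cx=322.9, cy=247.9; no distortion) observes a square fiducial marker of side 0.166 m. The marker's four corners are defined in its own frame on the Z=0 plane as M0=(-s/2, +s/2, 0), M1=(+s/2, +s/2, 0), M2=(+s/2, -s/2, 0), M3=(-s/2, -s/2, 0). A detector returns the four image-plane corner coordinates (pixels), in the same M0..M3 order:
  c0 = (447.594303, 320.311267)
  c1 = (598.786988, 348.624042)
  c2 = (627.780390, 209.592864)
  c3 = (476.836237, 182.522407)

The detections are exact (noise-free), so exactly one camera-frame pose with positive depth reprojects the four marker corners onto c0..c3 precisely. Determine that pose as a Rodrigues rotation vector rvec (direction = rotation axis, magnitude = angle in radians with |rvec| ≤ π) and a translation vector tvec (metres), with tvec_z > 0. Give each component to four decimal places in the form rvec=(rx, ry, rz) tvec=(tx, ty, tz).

Intrinsics K: fx=623.8, fy=577.9, cx=322.9, cy=247.9
Marker side s = 0.166 m; corners in marker frame (Z=0):
  M0 = (-0.0830, +0.0830, 0)
  M1 = (+0.0830, +0.0830, 0)
  M2 = (+0.0830, -0.0830, 0)
  M3 = (-0.0830, -0.0830, 0)
Detected image corners:
  c0 = (447.594303, 320.311267) px
  c1 = (598.786988, 348.624042) px
  c2 = (627.780390, 209.592864) px
  c3 = (476.836237, 182.522407) px
Planar DLT: solve 8×8 A·h = b for H (H[2,2]=1):
  H  [+883.07961 -185.93849 +537.45871]
  H  [+153.50710 +828.58657 +265.09256]
  H  [-0.05015 -0.01958 +1.00000]
B = K⁻¹H; ‖b₁‖=1.470781, ‖b₂‖=1.470781; λ = 2/(‖b₁‖+‖b₂‖) = 0.679911, sign → tz>0 ⇒ λ=+0.679911
r₁ = λ·B[:,0] = (+0.98016,+0.19523,-0.03410); r₂ = λ·B[:,1] = (-0.19577,+0.98056,-0.01331)
r₃ = r₁×r₂ = (+0.03084,+0.01972,+0.99933); SVD([r₁ r₂ r₃]) → R = UVᵀ:
  R  [+0.98016 -0.19577 +0.03084]
  R  [+0.19523 +0.98056 +0.01972]
  R  [-0.03410 -0.01331 +0.99933]
t = (+0.23386, +0.02023, +0.67991) m
tr R = 2.960053; θ = arccos((tr R − 1)/2) = 0.200202 rad = 11.471°
axis k = ((R−Rᵀ)₃₂, (R−Rᵀ)₁₃, (R−Rᵀ)₂₁) / (2 sinθ) = (-0.083054, +0.163269, +0.983079)
rvec = θ·k = (-0.016628, +0.032687, +0.196815)

rvec=(-0.0166, 0.0327, 0.1968) tvec=(0.2339, 0.0202, 0.6799)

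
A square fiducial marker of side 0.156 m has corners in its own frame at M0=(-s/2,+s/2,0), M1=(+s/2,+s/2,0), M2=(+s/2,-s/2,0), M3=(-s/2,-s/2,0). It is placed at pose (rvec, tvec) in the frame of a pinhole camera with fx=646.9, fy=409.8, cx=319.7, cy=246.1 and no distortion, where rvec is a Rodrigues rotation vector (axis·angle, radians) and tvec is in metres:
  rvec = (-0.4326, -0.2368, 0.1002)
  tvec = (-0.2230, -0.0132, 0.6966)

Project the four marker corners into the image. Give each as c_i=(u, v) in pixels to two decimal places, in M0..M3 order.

Intrinsics K: fx=646.9, fy=409.8, cx=319.7, cy=246.1
Marker side s = 0.156 m; corners in marker frame (Z=0):
  M0 = (-0.0780, +0.0780, 0)
  M1 = (+0.0780, +0.0780, 0)
  M2 = (+0.0780, -0.0780, 0)
  M3 = (-0.0780, -0.0780, 0)
rvec = (-0.4326, -0.2368, 0.1002), |rvec| = θ = 0.50325 rad = 28.834°
Rodrigues: sinθ=0.48227, 1−cosθ=0.12398; R = I + sinθ·[k]× + (1−cosθ)·[k]×²:
    [+0.96763 -0.04588 -0.24815]
    [+0.14617 +0.90347 +0.40295]
    [+0.20571 -0.42619 +0.88094]
t = (-0.2230, -0.0132, 0.6966) m
M0: Pc = R·M0+t = (-0.30205, +0.04587, +0.64731); u = 646.9·(-0.30205)/0.64731 + 319.7 = 17.8385, v = 409.8·(+0.04587)/0.64731 + 246.1 = 275.1390
M1: Pc = R·M1+t = (-0.15110, +0.06867, +0.67940); u = 646.9·(-0.15110)/0.67940 + 319.7 = 175.8260, v = 409.8·(+0.06867)/0.67940 + 246.1 = 287.5215
M2: Pc = R·M2+t = (-0.14395, -0.07227, +0.74589); u = 646.9·(-0.14395)/0.74589 + 319.7 = 194.8571, v = 409.8·(-0.07227)/0.74589 + 246.1 = 206.3943
M3: Pc = R·M3+t = (-0.29490, -0.09507, +0.71380); u = 646.9·(-0.29490)/0.71380 + 319.7 = 52.4406, v = 409.8·(-0.09507)/0.71380 + 246.1 = 191.5178

c0=(17.84, 275.14) c1=(175.83, 287.52) c2=(194.86, 206.39) c3=(52.44, 191.52)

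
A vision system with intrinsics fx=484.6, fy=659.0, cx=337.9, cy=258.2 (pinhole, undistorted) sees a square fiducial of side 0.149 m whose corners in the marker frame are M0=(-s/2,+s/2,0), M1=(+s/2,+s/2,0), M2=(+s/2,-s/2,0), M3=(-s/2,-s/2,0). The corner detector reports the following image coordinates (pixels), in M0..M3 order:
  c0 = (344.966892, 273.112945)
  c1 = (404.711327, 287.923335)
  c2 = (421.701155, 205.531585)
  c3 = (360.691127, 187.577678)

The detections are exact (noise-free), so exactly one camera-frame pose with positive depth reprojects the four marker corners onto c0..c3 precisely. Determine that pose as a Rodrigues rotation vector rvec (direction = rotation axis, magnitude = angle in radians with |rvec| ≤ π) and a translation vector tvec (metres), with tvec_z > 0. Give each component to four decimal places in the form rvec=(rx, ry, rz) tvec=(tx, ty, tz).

Intrinsics K: fx=484.6, fy=659.0, cx=337.9, cy=258.2
Marker side s = 0.149 m; corners in marker frame (Z=0):
  M0 = (-0.0745, +0.0745, 0)
  M1 = (+0.0745, +0.0745, 0)
  M2 = (+0.0745, -0.0745, 0)
  M3 = (-0.0745, -0.0745, 0)
Detected image corners:
  c0 = (344.966892, 273.112945) px
  c1 = (404.711327, 287.923335) px
  c2 = (421.701155, 205.531585) px
  c3 = (360.691127, 187.577678) px
Planar DLT: solve 8×8 A·h = b for H (H[2,2]=1):
  H  [+486.57700 -33.90406 +383.37493]
  H  [+160.50050 +610.64166 +239.28624]
  H  [+0.21258 +0.19827 +1.00000]
B = K⁻¹H; ‖b₁‖=0.896300, ‖b₂‖=0.896300; λ = 2/(‖b₁‖+‖b₂‖) = 1.115697, sign → tz>0 ⇒ λ=+1.115697
r₁ = λ·B[:,0] = (+0.95487,+0.17880,+0.23718); r₂ = λ·B[:,1] = (-0.23230,+0.94715,+0.22121)
r₃ = r₁×r₂ = (-0.18509,-0.26633,+0.94594); SVD([r₁ r₂ r₃]) → R = UVᵀ:
  R  [+0.95487 -0.23230 -0.18509]
  R  [+0.17880 +0.94715 -0.26633]
  R  [+0.23718 +0.22121 +0.94594]
t = (+0.10470, -0.03202, +1.11570) m
tr R = 2.847968; θ = arccos((tr R − 1)/2) = 0.392426 rad = 22.484°
axis k = ((R−Rᵀ)₃₂, (R−Rᵀ)₁₃, (R−Rᵀ)₂₁) / (2 sinθ) = (+0.637420, -0.552088, +0.537489)
rvec = θ·k = (+0.250140, -0.216654, +0.210925)

rvec=(0.2501, -0.2167, 0.2109) tvec=(0.1047, -0.0320, 1.1157)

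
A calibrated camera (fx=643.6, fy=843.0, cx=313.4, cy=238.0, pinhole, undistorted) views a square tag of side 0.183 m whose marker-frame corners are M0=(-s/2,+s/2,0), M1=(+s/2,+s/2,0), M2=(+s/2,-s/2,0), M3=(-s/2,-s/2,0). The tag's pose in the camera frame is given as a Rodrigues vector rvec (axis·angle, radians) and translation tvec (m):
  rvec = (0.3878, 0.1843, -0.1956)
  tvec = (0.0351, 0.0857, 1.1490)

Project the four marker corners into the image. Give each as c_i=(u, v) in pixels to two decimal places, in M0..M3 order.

Intrinsics K: fx=643.6, fy=843.0, cx=313.4, cy=238.0
Marker side s = 0.183 m; corners in marker frame (Z=0):
  M0 = (-0.0915, +0.0915, 0)
  M1 = (+0.0915, +0.0915, 0)
  M2 = (+0.0915, -0.0915, 0)
  M3 = (-0.0915, -0.0915, 0)
rvec = (0.3878, 0.1843, -0.1956), |rvec| = θ = 0.47182 rad = 27.033°
Rodrigues: sinθ=0.45451, 1−cosθ=0.10926; R = I + sinθ·[k]× + (1−cosθ)·[k]×²:
    [+0.96455 +0.22350 +0.14031]
    [-0.15335 +0.90741 -0.39126]
    [-0.21477 +0.35588 +0.90952]
t = (0.0351, 0.0857, 1.1490) m
M0: Pc = R·M0+t = (-0.03271, +0.18276, +1.20121); u = 643.6·(-0.03271)/1.20121 + 313.4 = 295.8763, v = 843.0·(+0.18276)/1.20121 + 238.0 = 366.2587
M1: Pc = R·M1+t = (+0.14381, +0.15470, +1.16191); u = 643.6·(+0.14381)/1.16191 + 313.4 = 393.0567, v = 843.0·(+0.15470)/1.16191 + 238.0 = 350.2372
M2: Pc = R·M2+t = (+0.10291, -0.01136, +1.09679); u = 643.6·(+0.10291)/1.09679 + 313.4 = 373.7859, v = 843.0·(-0.01136)/1.09679 + 238.0 = 229.2691
M3: Pc = R·M3+t = (-0.07361, +0.01670, +1.13609); u = 643.6·(-0.07361)/1.13609 + 313.4 = 271.7013, v = 843.0·(+0.01670)/1.13609 + 238.0 = 250.3938

c0=(295.88, 366.26) c1=(393.06, 350.24) c2=(373.79, 229.27) c3=(271.70, 250.39)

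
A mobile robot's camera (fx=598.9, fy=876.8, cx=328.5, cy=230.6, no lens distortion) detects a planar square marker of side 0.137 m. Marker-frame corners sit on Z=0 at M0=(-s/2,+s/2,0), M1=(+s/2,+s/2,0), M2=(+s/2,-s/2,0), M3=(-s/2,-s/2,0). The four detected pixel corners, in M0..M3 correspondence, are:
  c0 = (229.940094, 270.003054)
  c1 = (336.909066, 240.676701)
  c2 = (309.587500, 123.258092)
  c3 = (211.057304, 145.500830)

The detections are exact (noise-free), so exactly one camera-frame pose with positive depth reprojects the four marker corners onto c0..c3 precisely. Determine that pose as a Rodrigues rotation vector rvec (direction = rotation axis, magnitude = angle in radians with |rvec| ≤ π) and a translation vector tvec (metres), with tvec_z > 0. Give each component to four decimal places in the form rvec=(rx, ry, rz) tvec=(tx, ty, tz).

Intrinsics K: fx=598.9, fy=876.8, cx=328.5, cy=230.6
Marker side s = 0.137 m; corners in marker frame (Z=0):
  M0 = (-0.0685, +0.0685, 0)
  M1 = (+0.0685, +0.0685, 0)
  M2 = (+0.0685, -0.0685, 0)
  M3 = (-0.0685, -0.0685, 0)
Detected image corners:
  c0 = (229.940094, 270.003054) px
  c1 = (336.909066, 240.676701) px
  c2 = (309.587500, 123.258092) px
  c3 = (211.057304, 145.500830) px
Planar DLT: solve 8×8 A·h = b for H (H[2,2]=1):
  H  [+826.34173 -11.23213 +272.35462]
  H  [-131.31066 +753.07220 +191.85716]
  H  [+0.28596 -0.66378 +1.00000]
B = K⁻¹H; ‖b₁‖=1.275894, ‖b₂‖=1.275894; λ = 2/(‖b₁‖+‖b₂‖) = 0.783764, sign → tz>0 ⇒ λ=+0.783764
r₁ = λ·B[:,0] = (+0.95848,-0.17632,+0.22413); r₂ = λ·B[:,1] = (+0.27066,+0.80999,-0.52025)
r₃ = r₁×r₂ = (-0.08981,+0.55931,+0.82408); SVD([r₁ r₂ r₃]) → R = UVᵀ:
  R  [+0.95848 +0.27066 -0.08981]
  R  [-0.17632 +0.80999 +0.55931]
  R  [+0.22413 -0.52025 +0.82408]
t = (-0.07348, -0.03463, +0.78376) m
tr R = 2.592549; θ = arccos((tr R − 1)/2) = 0.649685 rad = 37.224°
axis k = ((R−Rᵀ)₃₂, (R−Rᵀ)₁₃, (R−Rᵀ)₂₁) / (2 sinθ) = (-0.892290, -0.259477, -0.369447)
rvec = θ·k = (-0.579707, -0.168578, -0.240024)

rvec=(-0.5797, -0.1686, -0.2400) tvec=(-0.0735, -0.0346, 0.7838)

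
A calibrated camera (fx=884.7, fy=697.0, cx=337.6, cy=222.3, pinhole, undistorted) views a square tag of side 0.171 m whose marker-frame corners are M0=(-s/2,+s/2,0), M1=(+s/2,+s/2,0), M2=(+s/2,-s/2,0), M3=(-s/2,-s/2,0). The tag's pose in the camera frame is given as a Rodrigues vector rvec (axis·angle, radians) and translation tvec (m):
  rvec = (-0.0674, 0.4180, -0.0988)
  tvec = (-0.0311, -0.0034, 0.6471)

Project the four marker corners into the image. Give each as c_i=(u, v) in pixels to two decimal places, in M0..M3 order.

c0=(203.95, 316.25) c1=(415.97, 305.34) c2=(394.15, 112.52) c3=(188.81, 142.43)

Intrinsics K: fx=884.7, fy=697.0, cx=337.6, cy=222.3
Marker side s = 0.171 m; corners in marker frame (Z=0):
  M0 = (-0.0855, +0.0855, 0)
  M1 = (+0.0855, +0.0855, 0)
  M2 = (+0.0855, -0.0855, 0)
  M3 = (-0.0855, -0.0855, 0)
rvec = (-0.0674, 0.4180, -0.0988), |rvec| = θ = 0.43477 rad = 24.911°
Rodrigues: sinθ=0.42121, 1−cosθ=0.09303; R = I + sinθ·[k]× + (1−cosθ)·[k]×²:
    [+0.90920 +0.08185 +0.40823]
    [-0.10958 +0.99296 +0.04497]
    [-0.40168 -0.08562 +0.91177]
t = (-0.0311, -0.0034, 0.6471) m
M0: Pc = R·M0+t = (-0.10184, +0.09087, +0.67412); u = 884.7·(-0.10184)/0.67412 + 337.6 = 203.9500, v = 697.0·(+0.09087)/0.67412 + 222.3 = 316.2511
M1: Pc = R·M1+t = (+0.05363, +0.07213, +0.60544); u = 884.7·(+0.05363)/0.60544 + 337.6 = 415.9746, v = 697.0·(+0.07213)/0.60544 + 222.3 = 305.3373
M2: Pc = R·M2+t = (+0.03964, -0.09767, +0.62008); u = 884.7·(+0.03964)/0.62008 + 337.6 = 394.1545, v = 697.0·(-0.09767)/0.62008 + 222.3 = 112.5166
M3: Pc = R·M3+t = (-0.11583, -0.07893, +0.68876); u = 884.7·(-0.11583)/0.68876 + 337.6 = 188.8130, v = 697.0·(-0.07893)/0.68876 + 222.3 = 142.4275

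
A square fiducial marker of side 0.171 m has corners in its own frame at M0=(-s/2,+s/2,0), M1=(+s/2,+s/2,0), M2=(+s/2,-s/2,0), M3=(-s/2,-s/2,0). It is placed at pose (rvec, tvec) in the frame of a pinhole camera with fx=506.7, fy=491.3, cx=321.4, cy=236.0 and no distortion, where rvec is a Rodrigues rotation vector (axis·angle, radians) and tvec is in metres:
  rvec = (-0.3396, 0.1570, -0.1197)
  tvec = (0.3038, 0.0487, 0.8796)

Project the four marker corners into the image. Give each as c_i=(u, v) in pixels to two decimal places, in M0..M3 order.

Intrinsics K: fx=506.7, fy=491.3, cx=321.4, cy=236.0
Marker side s = 0.171 m; corners in marker frame (Z=0):
  M0 = (-0.0855, +0.0855, 0)
  M1 = (+0.0855, +0.0855, 0)
  M2 = (+0.0855, -0.0855, 0)
  M3 = (-0.0855, -0.0855, 0)
rvec = (-0.3396, 0.1570, -0.1197), |rvec| = θ = 0.39282 rad = 22.507°
Rodrigues: sinθ=0.38279, 1−cosθ=0.07617; R = I + sinθ·[k]× + (1−cosθ)·[k]×²:
    [+0.98076 +0.09033 +0.17306]
    [-0.14296 +0.93600 +0.32166]
    [-0.13293 -0.34021 +0.93091]
t = (0.3038, 0.0487, 0.8796) m
M0: Pc = R·M0+t = (+0.22767, +0.14095, +0.86188); u = 506.7·(+0.22767)/0.86188 + 321.4 = 455.2466, v = 491.3·(+0.14095)/0.86188 + 236.0 = 316.3472
M1: Pc = R·M1+t = (+0.39538, +0.11650, +0.83915); u = 506.7·(+0.39538)/0.83915 + 321.4 = 560.1402, v = 491.3·(+0.11650)/0.83915 + 236.0 = 304.2107
M2: Pc = R·M2+t = (+0.37993, -0.04355, +0.89732); u = 506.7·(+0.37993)/0.89732 + 321.4 = 535.9400, v = 491.3·(-0.04355)/0.89732 + 236.0 = 212.1548
M3: Pc = R·M3+t = (+0.21222, -0.01910, +0.92005); u = 506.7·(+0.21222)/0.92005 + 321.4 = 438.2768, v = 491.3·(-0.01910)/0.92005 + 236.0 = 225.7982

c0=(455.25, 316.35) c1=(560.14, 304.21) c2=(535.94, 212.15) c3=(438.28, 225.80)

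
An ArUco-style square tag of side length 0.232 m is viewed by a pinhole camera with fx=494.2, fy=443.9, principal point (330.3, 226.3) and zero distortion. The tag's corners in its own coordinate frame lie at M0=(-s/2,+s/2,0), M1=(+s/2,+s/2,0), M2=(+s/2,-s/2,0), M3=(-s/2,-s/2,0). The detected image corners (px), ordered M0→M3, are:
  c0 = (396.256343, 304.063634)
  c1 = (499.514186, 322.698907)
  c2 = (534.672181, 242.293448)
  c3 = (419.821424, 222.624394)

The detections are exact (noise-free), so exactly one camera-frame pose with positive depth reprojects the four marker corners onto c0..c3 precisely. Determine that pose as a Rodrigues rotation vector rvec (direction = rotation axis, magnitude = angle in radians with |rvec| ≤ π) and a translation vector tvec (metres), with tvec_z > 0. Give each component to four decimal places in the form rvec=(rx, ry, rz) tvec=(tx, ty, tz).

rvec=(0.4792, 0.0977, 0.1740) tvec=(0.2784, 0.1149, 1.0486)

Intrinsics K: fx=494.2, fy=443.9, cx=330.3, cy=226.3
Marker side s = 0.232 m; corners in marker frame (Z=0):
  M0 = (-0.1160, +0.1160, 0)
  M1 = (+0.1160, +0.1160, 0)
  M2 = (+0.1160, -0.1160, 0)
  M3 = (-0.1160, -0.1160, 0)
Detected image corners:
  c0 = (396.256343, 304.063634) px
  c1 = (499.514186, 322.698907) px
  c2 = (534.672181, 242.293448) px
  c3 = (419.821424, 222.624394) px
Planar DLT: solve 8×8 A·h = b for H (H[2,2]=1):
  H  [+445.55980 +79.28832 +461.49131]
  H  [+68.74152 +470.18266 +274.95153]
  H  [-0.05018 +0.44470 +1.00000]
B = K⁻¹H; ‖b₁‖=0.953689, ‖b₂‖=0.953689; λ = 2/(‖b₁‖+‖b₂‖) = 1.048560, sign → tz>0 ⇒ λ=+1.048560
r₁ = λ·B[:,0] = (+0.98053,+0.18920,-0.05262); r₂ = λ·B[:,1] = (-0.14342,+0.87293,+0.46629)
r₃ = r₁×r₂ = (+0.13416,-0.44966,+0.88307); SVD([r₁ r₂ r₃]) → R = UVᵀ:
  R  [+0.98053 -0.14342 +0.13416]
  R  [+0.18920 +0.87293 -0.44966]
  R  [-0.05262 +0.46629 +0.88307]
t = (+0.27835, +0.11492, +1.04856) m
tr R = 2.736521; θ = arccos((tr R − 1)/2) = 0.519111 rad = 29.743°
axis k = ((R−Rᵀ)₃₂, (R−Rᵀ)₁₃, (R−Rᵀ)₂₁) / (2 sinθ) = (+0.923139, +0.188242, +0.335231)
rvec = θ·k = (+0.479211, +0.097719, +0.174022)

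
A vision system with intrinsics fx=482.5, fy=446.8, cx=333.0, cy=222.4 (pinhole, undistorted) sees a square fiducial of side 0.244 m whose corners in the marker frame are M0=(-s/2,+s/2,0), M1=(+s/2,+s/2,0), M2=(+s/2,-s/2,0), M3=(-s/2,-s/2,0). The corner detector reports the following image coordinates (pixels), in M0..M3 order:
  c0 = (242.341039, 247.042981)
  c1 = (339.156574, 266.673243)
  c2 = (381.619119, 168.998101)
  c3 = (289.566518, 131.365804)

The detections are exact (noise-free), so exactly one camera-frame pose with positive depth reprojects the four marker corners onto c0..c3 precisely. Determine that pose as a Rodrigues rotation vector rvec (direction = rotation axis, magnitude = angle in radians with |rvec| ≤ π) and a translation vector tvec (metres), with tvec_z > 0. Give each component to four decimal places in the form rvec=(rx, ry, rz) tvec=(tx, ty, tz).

rvec=(0.2280, -0.6619, 0.3265) tvec=(-0.0323, -0.0364, 0.9559)

Intrinsics K: fx=482.5, fy=446.8, cx=333.0, cy=222.4
Marker side s = 0.244 m; corners in marker frame (Z=0):
  M0 = (-0.1220, +0.1220, 0)
  M1 = (+0.1220, +0.1220, 0)
  M2 = (+0.1220, -0.1220, 0)
  M3 = (-0.1220, -0.1220, 0)
Detected image corners:
  c0 = (242.341039, 247.042981) px
  c1 = (339.156574, 266.673243) px
  c2 = (381.619119, 168.998101) px
  c3 = (289.566518, 131.365804) px
Planar DLT: solve 8×8 A·h = b for H (H[2,2]=1):
  H  [+594.67260 -149.18777 +316.69260]
  H  [+251.71573 +456.18733 +205.37986]
  H  [+0.66264 +0.10796 +1.00000]
B = K⁻¹H; ‖b₁‖=1.046184, ‖b₂‖=1.046184; λ = 2/(‖b₁‖+‖b₂‖) = 0.955855, sign → tz>0 ⇒ λ=+0.955855
r₁ = λ·B[:,0] = (+0.74094,+0.22323,+0.63339); r₂ = λ·B[:,1] = (-0.36677,+0.92457,+0.10319)
r₃ = r₁×r₂ = (-0.56258,-0.30877,+0.76692); SVD([r₁ r₂ r₃]) → R = UVᵀ:
  R  [+0.74094 -0.36677 -0.56258]
  R  [+0.22323 +0.92457 -0.30877]
  R  [+0.63339 +0.10319 +0.76692]
t = (-0.03231, -0.03641, +0.95585) m
tr R = 2.432434; θ = arccos((tr R − 1)/2) = 0.772430 rad = 44.257°
axis k = ((R−Rᵀ)₃₂, (R−Rᵀ)₁₃, (R−Rᵀ)₂₁) / (2 sinθ) = (+0.295153, -0.856856, +0.422708)
rvec = θ·k = (+0.227985, -0.661862, +0.326512)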